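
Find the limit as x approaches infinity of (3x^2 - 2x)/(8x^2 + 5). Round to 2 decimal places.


For limits at infinity with equal-degree polynomials,
we compare leading coefficients.
Numerator leading term: 3x^2
Denominator leading term: 8x^2
Divide both by x^2:
lim = (3 - 2/x) / (8 + 5/x^2)
As x -> infinity, the 1/x and 1/x^2 terms vanish:
= 3/8 ≈ 0.38

0.38


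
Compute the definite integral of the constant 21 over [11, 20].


The integral of a constant k over [a, b] equals k * (b - a).
integral from 11 to 20 of 21 dx
= 21 * (20 - 11)
= 21 * 9
= 189

189


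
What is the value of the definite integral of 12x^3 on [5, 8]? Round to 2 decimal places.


Find the antiderivative of 12x^3:
F(x) = 12/4 * x^4
Apply the Fundamental Theorem of Calculus:
F(8) - F(5)
= 12/4 * 8^4 - 12/4 * 5^4
= 12/4 * (4096 - 625)
= 12/4 * 3471
= 10413 = 10413.00

10413.00


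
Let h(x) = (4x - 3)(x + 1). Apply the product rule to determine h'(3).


Let u(x) = 4x - 3 and v(x) = x + 1
u'(x) = 4
v'(x) = 1
Product rule: h'(x) = u'(x)*v(x) + u(x)*v'(x)
= 4 * (x + 1) + (4x - 3) * 1
At x = 3:
u(3) = 4 * 3 - 3 = 9
v(3) = 1 * 3 + 1 = 4
h'(3) = 4 * 4 + 9 * 1
= 16 + 9
= 25

25


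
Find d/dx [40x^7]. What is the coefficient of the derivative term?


We apply the power rule: d/dx [ax^n] = a*n * x^(n-1)
d/dx [40x^7]
= 40 * 7 * x^(7-1)
= 280x^6
The coefficient is 280

280


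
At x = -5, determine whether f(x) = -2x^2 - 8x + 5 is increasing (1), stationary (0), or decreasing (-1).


Compute f'(x) to determine behavior:
f'(x) = -4x - 8
f'(-5) = -4 * (-5) - 8
= 20 - 8
= 12
Since f'(-5) > 0, the function is increasing (1)

1


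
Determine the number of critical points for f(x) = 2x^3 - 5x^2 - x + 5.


Find where f'(x) = 0:
f(x) = 2x^3 - 5x^2 - x + 5
f'(x) = 6x^2 - 10x - 1
This is a quadratic in x. Use the discriminant to count real roots.
Discriminant = (-10)^2 - 4 * 6 * (-1)
= 100 - (-24)
= 124
Since discriminant > 0, f'(x) = 0 has 2 real solutions.
Number of critical points: 2

2


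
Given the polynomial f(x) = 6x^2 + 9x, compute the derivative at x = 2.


Differentiate term by term using power and sum rules:
f(x) = 6x^2 + 9x
f'(x) = 12x + 9
Substitute x = 2:
f'(2) = 12 * 2 + 9
= 24 + 9
= 33

33


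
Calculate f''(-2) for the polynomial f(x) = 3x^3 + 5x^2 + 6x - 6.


First derivative:
f'(x) = 9x^2 + 10x + 6
Second derivative:
f''(x) = 18x + 10
Substitute x = -2:
f''(-2) = 18 * (-2) + 10
= -36 + 10
= -26

-26


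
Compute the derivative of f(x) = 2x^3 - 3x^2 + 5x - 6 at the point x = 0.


Differentiate f(x) = 2x^3 - 3x^2 + 5x - 6 term by term:
f'(x) = 6x^2 - 6x + 5
Substitute x = 0:
f'(0) = 6 * 0^2 - 6 * 0 + 5
= 0 + 0 + 5
= 5

5


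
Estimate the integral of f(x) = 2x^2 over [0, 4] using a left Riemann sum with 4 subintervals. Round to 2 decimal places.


Left Riemann sum uses left endpoints of each subinterval.
Interval: [0, 4], n = 4
dx = (4 - 0) / 4 = 1
Left endpoints: [0, 1, 2, 3]
f values: [0, 2, 8, 18]
Sum = dx * (sum of f values)
= 1 * 28
= 28 = 28.00

28.00


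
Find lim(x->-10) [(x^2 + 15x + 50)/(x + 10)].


Direct substitution gives 0/0, so we factor the numerator.
Factor: (x^2 + 15x + 50) = (x + 10)(x + 5)
Cancel the common factor (x + 10):
(x^2 + 15x + 50)/(x + 10) = (x + 5)
Now substitute x = -10:
= (-10) - (-5) = -5

-5


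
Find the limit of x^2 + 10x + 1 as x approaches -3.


Since polynomials are continuous, we use direct substitution.
lim(x->-3) of x^2 + 10x + 1
= 1 * (-3)^2 + 10 * (-3) + 1
= 9 - 30 + 1
= -20

-20


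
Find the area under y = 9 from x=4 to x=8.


The area under a constant function y = 9 is a rectangle.
Width = 8 - 4 = 4
Height = 9
Area = width * height
= 4 * 9
= 36

36


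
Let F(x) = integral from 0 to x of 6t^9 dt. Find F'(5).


By the Fundamental Theorem of Calculus (Part 1):
If F(x) = integral from 0 to x of f(t) dt, then F'(x) = f(x)
Here f(t) = 6t^9
So F'(x) = 6x^9
Evaluate at x = 5:
F'(5) = 6 * 5^9
= 6 * 1953125
= 11718750

11718750


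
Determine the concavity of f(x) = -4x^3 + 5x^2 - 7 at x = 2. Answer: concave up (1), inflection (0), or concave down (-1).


Concavity is determined by the sign of f''(x).
f(x) = -4x^3 + 5x^2 - 7
f'(x) = -12x^2 + 10x
f''(x) = -24x + 10
f''(2) = -24 * 2 + 10
= -48 + 10
= -38
Since f''(2) < 0, the function is concave down (-1)

-1


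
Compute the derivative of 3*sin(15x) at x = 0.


Apply the chain rule to differentiate 3*sin(15x):
d/dx [3*sin(15x)]
= 3 * cos(15x) * d/dx(15x)
= 3 * 15 * cos(15x)
= 45 * cos(15x)
Evaluate at x = 0:
= 45 * cos(0)
= 45 * 1
= 45

45


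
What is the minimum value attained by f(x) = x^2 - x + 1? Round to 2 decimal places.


For a quadratic f(x) = ax^2 + bx + c with a > 0, the minimum is at the vertex.
Vertex x-coordinate: x = -b/(2a)
x = -(-1) / (2 * 1)
x = 1/2
Substitute back to find the minimum value:
f(1/2) = 1 * (1/2)^2 - 1 * (1/2) + 1
= 1/4 - 1/2 + 1
= 3/4 = 0.75

0.75


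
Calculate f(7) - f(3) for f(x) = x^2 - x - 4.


Net change = f(b) - f(a)
f(x) = x^2 - x - 4
Compute f(7):
f(7) = 1 * 7^2 - 1 * 7 - 4
= 49 - 7 - 4
= 38
Compute f(3):
f(3) = 1 * 3^2 - 1 * 3 - 4
= 9 - 3 - 4
= 2
Net change = 38 - 2 = 36

36


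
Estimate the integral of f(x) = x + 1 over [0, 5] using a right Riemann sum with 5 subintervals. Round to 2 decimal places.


Right Riemann sum uses right endpoints of each subinterval.
Interval: [0, 5], n = 5
dx = (5 - 0) / 5 = 1
Right endpoints: [1, 2, 3, 4, 5]
f values: [2, 3, 4, 5, 6]
Sum = dx * (sum of f values)
= 1 * 20
= 20 = 20.00

20.00


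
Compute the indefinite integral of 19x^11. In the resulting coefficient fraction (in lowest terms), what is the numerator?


Apply the power rule for integration:
integral of ax^n dx = a/(n+1) * x^(n+1) + C
integral of 19x^11 dx
= 19/12 * x^12 + C
The coefficient in lowest terms is 19/12, and its numerator is 19

19


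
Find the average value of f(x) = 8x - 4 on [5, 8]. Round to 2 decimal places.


Average value = 1/(b-a) * integral from a to b of f(x) dx
First compute the integral of 8x - 4:
F(x) = 4x^2 - 4x
F(8) = 4 * 64 - 4 * 8 = 224
F(5) = 4 * 25 - 4 * 5 = 80
Integral = 224 - 80 = 144
Average = 144 / (8 - 5) = 144 / 3
= 48 = 48.00

48.00


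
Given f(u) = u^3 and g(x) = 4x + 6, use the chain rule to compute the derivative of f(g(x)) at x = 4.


Using the chain rule: (f(g(x)))' = f'(g(x)) * g'(x)
First, find g(4):
g(4) = 4 * 4 + 6 = 22
Next, f'(u) = 3u^2
And g'(x) = 4
So f'(g(4)) * g'(4)
= 3 * 22^2 * 4
= 3 * 484 * 4
= 5808

5808


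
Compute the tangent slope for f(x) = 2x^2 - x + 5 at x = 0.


The slope of the tangent line equals f'(x) at the point.
f(x) = 2x^2 - x + 5
f'(x) = 4x - 1
At x = 0:
f'(0) = 4 * 0 - 1
= 0 - 1
= -1

-1


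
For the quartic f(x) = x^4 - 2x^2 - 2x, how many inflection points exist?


Inflection points occur where f''(x) = 0 and concavity changes.
f(x) = x^4 - 2x^2 - 2x
f'(x) = 4x^3 - 4x - 2
f''(x) = 12x^2 - 4
This is a quadratic in x. Use the discriminant to count real roots.
Discriminant = (0)^2 - 4 * 12 * (-4)
= 0 - (-192)
= 192
Since discriminant > 0, f''(x) = 0 has 2 distinct real solutions.
A quadratic with two distinct real roots changes sign at each root, so concavity changes at both.
Number of inflection points: 2

2


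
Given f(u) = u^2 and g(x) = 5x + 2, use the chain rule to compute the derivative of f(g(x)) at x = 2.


Using the chain rule: (f(g(x)))' = f'(g(x)) * g'(x)
First, find g(2):
g(2) = 5 * 2 + 2 = 12
Next, f'(u) = 2u
And g'(x) = 5
So f'(g(2)) * g'(2)
= 2 * 12 * 5
= 120

120


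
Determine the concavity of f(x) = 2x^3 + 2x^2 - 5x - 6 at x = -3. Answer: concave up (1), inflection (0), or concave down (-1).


Concavity is determined by the sign of f''(x).
f(x) = 2x^3 + 2x^2 - 5x - 6
f'(x) = 6x^2 + 4x - 5
f''(x) = 12x + 4
f''(-3) = 12 * (-3) + 4
= -36 + 4
= -32
Since f''(-3) < 0, the function is concave down (-1)

-1


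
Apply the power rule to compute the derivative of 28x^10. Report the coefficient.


We apply the power rule: d/dx [ax^n] = a*n * x^(n-1)
d/dx [28x^10]
= 28 * 10 * x^(10-1)
= 280x^9
The coefficient is 280

280


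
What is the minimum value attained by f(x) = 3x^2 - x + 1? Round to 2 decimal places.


For a quadratic f(x) = ax^2 + bx + c with a > 0, the minimum is at the vertex.
Vertex x-coordinate: x = -b/(2a)
x = -(-1) / (2 * 3)
x = 1/6
Substitute back to find the minimum value:
f(1/6) = 3 * (1/6)^2 - 1 * (1/6) + 1
= 1/12 - 1/6 + 1
= 11/12 ≈ 0.92

0.92


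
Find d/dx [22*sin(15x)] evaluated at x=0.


Apply the chain rule to differentiate 22*sin(15x):
d/dx [22*sin(15x)]
= 22 * cos(15x) * d/dx(15x)
= 22 * 15 * cos(15x)
= 330 * cos(15x)
Evaluate at x = 0:
= 330 * cos(0)
= 330 * 1
= 330

330


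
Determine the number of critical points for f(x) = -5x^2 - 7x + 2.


Find where f'(x) = 0:
f'(x) = -10x - 7
Set f'(x) = 0:
-10x - 7 = 0
x = 7 / (-10) = -7/10
This is a linear equation in x, so there is exactly one solution.
Number of critical points: 1

1


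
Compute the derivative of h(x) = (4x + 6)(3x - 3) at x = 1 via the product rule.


Let u(x) = 4x + 6 and v(x) = 3x - 3
u'(x) = 4
v'(x) = 3
Product rule: h'(x) = u'(x)*v(x) + u(x)*v'(x)
= 4 * (3x - 3) + (4x + 6) * 3
At x = 1:
u(1) = 4 * 1 + 6 = 10
v(1) = 3 * 1 - 3 = 0
h'(1) = 4 * 0 + 10 * 3
= 0 + 30
= 30

30


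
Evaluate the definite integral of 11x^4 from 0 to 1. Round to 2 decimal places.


Find the antiderivative of 11x^4:
F(x) = 11/5 * x^5
Apply the Fundamental Theorem of Calculus:
F(1) - F(0)
= 11/5 * 1^5 - 11/5 * 0^5
= 11/5 * (1 - 0)
= 11/5 * 1
= 11/5 = 2.20

2.20


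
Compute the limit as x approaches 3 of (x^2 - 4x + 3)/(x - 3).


Direct substitution gives 0/0, so we factor the numerator.
Factor: (x^2 - 4x + 3) = (x - 3)(x - 1)
Cancel the common factor (x - 3):
(x^2 - 4x + 3)/(x - 3) = (x - 1)
Now substitute x = 3:
= (3) - (1) = 2

2


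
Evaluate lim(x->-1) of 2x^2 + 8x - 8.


Since polynomials are continuous, we use direct substitution.
lim(x->-1) of 2x^2 + 8x - 8
= 2 * (-1)^2 + 8 * (-1) - 8
= 2 - 8 - 8
= -14

-14


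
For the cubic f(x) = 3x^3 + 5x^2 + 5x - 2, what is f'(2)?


Differentiate f(x) = 3x^3 + 5x^2 + 5x - 2 term by term:
f'(x) = 9x^2 + 10x + 5
Substitute x = 2:
f'(2) = 9 * 2^2 + 10 * 2 + 5
= 36 + 20 + 5
= 61

61


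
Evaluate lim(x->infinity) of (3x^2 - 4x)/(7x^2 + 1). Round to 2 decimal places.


For limits at infinity with equal-degree polynomials,
we compare leading coefficients.
Numerator leading term: 3x^2
Denominator leading term: 7x^2
Divide both by x^2:
lim = (3 - 4/x) / (7 + 1/x^2)
As x -> infinity, the 1/x and 1/x^2 terms vanish:
= 3/7 ≈ 0.43

0.43


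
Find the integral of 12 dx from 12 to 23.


The integral of a constant k over [a, b] equals k * (b - a).
integral from 12 to 23 of 12 dx
= 12 * (23 - 12)
= 12 * 11
= 132

132


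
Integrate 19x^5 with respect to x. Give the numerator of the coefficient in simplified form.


Apply the power rule for integration:
integral of ax^n dx = a/(n+1) * x^(n+1) + C
integral of 19x^5 dx
= 19/6 * x^6 + C
The coefficient in lowest terms is 19/6, and its numerator is 19

19


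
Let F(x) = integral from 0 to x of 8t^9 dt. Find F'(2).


By the Fundamental Theorem of Calculus (Part 1):
If F(x) = integral from 0 to x of f(t) dt, then F'(x) = f(x)
Here f(t) = 8t^9
So F'(x) = 8x^9
Evaluate at x = 2:
F'(2) = 8 * 2^9
= 8 * 512
= 4096

4096


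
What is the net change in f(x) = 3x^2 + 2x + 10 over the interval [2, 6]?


Net change = f(b) - f(a)
f(x) = 3x^2 + 2x + 10
Compute f(6):
f(6) = 3 * 6^2 + 2 * 6 + 10
= 108 + 12 + 10
= 130
Compute f(2):
f(2) = 3 * 2^2 + 2 * 2 + 10
= 12 + 4 + 10
= 26
Net change = 130 - 26 = 104

104


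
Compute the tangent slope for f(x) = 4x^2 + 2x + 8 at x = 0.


The slope of the tangent line equals f'(x) at the point.
f(x) = 4x^2 + 2x + 8
f'(x) = 8x + 2
At x = 0:
f'(0) = 8 * 0 + 2
= 0 + 2
= 2

2


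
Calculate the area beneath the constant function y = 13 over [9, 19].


The area under a constant function y = 13 is a rectangle.
Width = 19 - 9 = 10
Height = 13
Area = width * height
= 10 * 13
= 130

130


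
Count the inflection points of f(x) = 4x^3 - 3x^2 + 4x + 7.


Inflection points occur where f''(x) = 0 and concavity changes.
f(x) = 4x^3 - 3x^2 + 4x + 7
f'(x) = 12x^2 - 6x + 4
f''(x) = 24x - 6
Set f''(x) = 0:
24x - 6 = 0
x = 6 / 24 = 1/4
Since f''(x) is linear (degree 1), it changes sign at this point.
Therefore there is exactly 1 inflection point.

1


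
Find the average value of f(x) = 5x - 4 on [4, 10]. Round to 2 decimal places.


Average value = 1/(b-a) * integral from a to b of f(x) dx
First compute the integral of 5x - 4:
F(x) = (5/2)x^2 - 4x
F(10) = 5/2 * 100 - 4 * 10 = 210
F(4) = 5/2 * 16 - 4 * 4 = 24
Integral = 210 - 24 = 186
Average = 186 / (10 - 4) = 186 / 6
= 31 = 31.00

31.00


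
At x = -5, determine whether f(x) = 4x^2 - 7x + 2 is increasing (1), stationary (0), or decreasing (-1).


Compute f'(x) to determine behavior:
f'(x) = 8x - 7
f'(-5) = 8 * (-5) - 7
= -40 - 7
= -47
Since f'(-5) < 0, the function is decreasing (-1)

-1


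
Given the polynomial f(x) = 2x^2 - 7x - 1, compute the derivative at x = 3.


Differentiate term by term using power and sum rules:
f(x) = 2x^2 - 7x - 1
f'(x) = 4x - 7
Substitute x = 3:
f'(3) = 4 * 3 - 7
= 12 - 7
= 5

5


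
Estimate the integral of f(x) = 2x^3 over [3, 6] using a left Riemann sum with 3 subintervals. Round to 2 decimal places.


Left Riemann sum uses left endpoints of each subinterval.
Interval: [3, 6], n = 3
dx = (6 - 3) / 3 = 1
Left endpoints: [3, 4, 5]
f values: [54, 128, 250]
Sum = dx * (sum of f values)
= 1 * 432
= 432 = 432.00

432.00


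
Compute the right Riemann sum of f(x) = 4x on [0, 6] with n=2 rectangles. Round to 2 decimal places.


Right Riemann sum uses right endpoints of each subinterval.
Interval: [0, 6], n = 2
dx = (6 - 0) / 2 = 3
Right endpoints: [3, 6]
f values: [12, 24]
Sum = dx * (sum of f values)
= 3 * 36
= 108 = 108.00

108.00


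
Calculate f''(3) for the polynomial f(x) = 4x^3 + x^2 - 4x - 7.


First derivative:
f'(x) = 12x^2 + 2x - 4
Second derivative:
f''(x) = 24x + 2
Substitute x = 3:
f''(3) = 24 * 3 + 2
= 72 + 2
= 74

74


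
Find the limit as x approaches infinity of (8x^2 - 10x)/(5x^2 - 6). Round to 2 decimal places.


For limits at infinity with equal-degree polynomials,
we compare leading coefficients.
Numerator leading term: 8x^2
Denominator leading term: 5x^2
Divide both by x^2:
lim = (8 - 10/x) / (5 - 6/x^2)
As x -> infinity, the 1/x and 1/x^2 terms vanish:
= 8/5 = 1.60

1.60


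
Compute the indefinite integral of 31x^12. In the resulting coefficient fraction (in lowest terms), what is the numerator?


Apply the power rule for integration:
integral of ax^n dx = a/(n+1) * x^(n+1) + C
integral of 31x^12 dx
= 31/13 * x^13 + C
The coefficient in lowest terms is 31/13, and its numerator is 31

31


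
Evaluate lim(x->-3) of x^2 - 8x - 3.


Since polynomials are continuous, we use direct substitution.
lim(x->-3) of x^2 - 8x - 3
= 1 * (-3)^2 - 8 * (-3) - 3
= 9 + 24 - 3
= 30

30


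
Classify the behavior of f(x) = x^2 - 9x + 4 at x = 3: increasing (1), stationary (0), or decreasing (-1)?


Compute f'(x) to determine behavior:
f'(x) = 2x - 9
f'(3) = 2 * 3 - 9
= 6 - 9
= -3
Since f'(3) < 0, the function is decreasing (-1)

-1


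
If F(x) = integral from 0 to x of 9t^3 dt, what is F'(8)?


By the Fundamental Theorem of Calculus (Part 1):
If F(x) = integral from 0 to x of f(t) dt, then F'(x) = f(x)
Here f(t) = 9t^3
So F'(x) = 9x^3
Evaluate at x = 8:
F'(8) = 9 * 8^3
= 9 * 512
= 4608

4608


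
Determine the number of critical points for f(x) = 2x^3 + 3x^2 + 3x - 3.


Find where f'(x) = 0:
f(x) = 2x^3 + 3x^2 + 3x - 3
f'(x) = 6x^2 + 6x + 3
This is a quadratic in x. Use the discriminant to count real roots.
Discriminant = (6)^2 - 4 * 6 * 3
= 36 - 72
= -36
Since discriminant < 0, f'(x) = 0 has no real solutions.
Number of critical points: 0

0


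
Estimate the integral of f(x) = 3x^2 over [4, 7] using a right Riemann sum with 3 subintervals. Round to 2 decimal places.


Right Riemann sum uses right endpoints of each subinterval.
Interval: [4, 7], n = 3
dx = (7 - 4) / 3 = 1
Right endpoints: [5, 6, 7]
f values: [75, 108, 147]
Sum = dx * (sum of f values)
= 1 * 330
= 330 = 330.00

330.00


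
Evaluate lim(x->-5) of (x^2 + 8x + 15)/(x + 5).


Direct substitution gives 0/0, so we factor the numerator.
Factor: (x^2 + 8x + 15) = (x + 5)(x + 3)
Cancel the common factor (x + 5):
(x^2 + 8x + 15)/(x + 5) = (x + 3)
Now substitute x = -5:
= (-5) - (-3) = -2

-2


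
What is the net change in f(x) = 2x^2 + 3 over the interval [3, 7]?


Net change = f(b) - f(a)
f(x) = 2x^2 + 3
Compute f(7):
f(7) = 2 * 7^2 + 0 * 7 + 3
= 98 + 0 + 3
= 101
Compute f(3):
f(3) = 2 * 3^2 + 0 * 3 + 3
= 18 + 0 + 3
= 21
Net change = 101 - 21 = 80

80


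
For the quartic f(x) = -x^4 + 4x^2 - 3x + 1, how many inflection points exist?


Inflection points occur where f''(x) = 0 and concavity changes.
f(x) = -x^4 + 4x^2 - 3x + 1
f'(x) = -4x^3 + 8x - 3
f''(x) = -12x^2 + 8
This is a quadratic in x. Use the discriminant to count real roots.
Discriminant = (0)^2 - 4 * (-12) * 8
= 0 - (-384)
= 384
Since discriminant > 0, f''(x) = 0 has 2 distinct real solutions.
A quadratic with two distinct real roots changes sign at each root, so concavity changes at both.
Number of inflection points: 2

2


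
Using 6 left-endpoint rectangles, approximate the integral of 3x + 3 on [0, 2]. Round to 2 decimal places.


Left Riemann sum uses left endpoints of each subinterval.
Interval: [0, 2], n = 6
dx = (2 - 0) / 6 = 1/3
Left endpoints: [0, 1/3, 2/3, 1, 4/3, 5/3]
f values: [3, 4, 5, 6, 7, 8]
Sum = dx * (sum of f values)
= 1/3 * 33
= 11 = 11.00

11.00


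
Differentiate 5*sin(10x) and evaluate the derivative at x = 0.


Apply the chain rule to differentiate 5*sin(10x):
d/dx [5*sin(10x)]
= 5 * cos(10x) * d/dx(10x)
= 5 * 10 * cos(10x)
= 50 * cos(10x)
Evaluate at x = 0:
= 50 * cos(0)
= 50 * 1
= 50

50


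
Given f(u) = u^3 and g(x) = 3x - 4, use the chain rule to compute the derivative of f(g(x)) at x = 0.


Using the chain rule: (f(g(x)))' = f'(g(x)) * g'(x)
First, find g(0):
g(0) = 3 * 0 - 4 = -4
Next, f'(u) = 3u^2
And g'(x) = 3
So f'(g(0)) * g'(0)
= 3 * (-4)^2 * 3
= 3 * 16 * 3
= 144

144


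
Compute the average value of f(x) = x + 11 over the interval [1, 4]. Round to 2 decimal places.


Average value = 1/(b-a) * integral from a to b of f(x) dx
First compute the integral of x + 11:
F(x) = (1/2)x^2 + 11x
F(4) = 1/2 * 16 + 11 * 4 = 52
F(1) = 1/2 * 1 + 11 * 1 = 23/2
Integral = 52 - 23/2 = 81/2
Average = (81/2) / (4 - 1) = (81/2) / 3
= 27/2 = 13.50

13.50


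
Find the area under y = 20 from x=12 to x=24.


The area under a constant function y = 20 is a rectangle.
Width = 24 - 12 = 12
Height = 20
Area = width * height
= 12 * 20
= 240

240


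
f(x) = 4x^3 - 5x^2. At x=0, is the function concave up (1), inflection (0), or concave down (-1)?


Concavity is determined by the sign of f''(x).
f(x) = 4x^3 - 5x^2
f'(x) = 12x^2 - 10x
f''(x) = 24x - 10
f''(0) = 24 * 0 - 10
= 0 - 10
= -10
Since f''(0) < 0, the function is concave down (-1)

-1


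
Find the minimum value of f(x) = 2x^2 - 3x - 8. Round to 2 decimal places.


For a quadratic f(x) = ax^2 + bx + c with a > 0, the minimum is at the vertex.
Vertex x-coordinate: x = -b/(2a)
x = -(-3) / (2 * 2)
x = 3/4
Substitute back to find the minimum value:
f(3/4) = 2 * (3/4)^2 - 3 * (3/4) - 8
= 9/8 - 9/4 - 8
= -73/8 ≈ -9.13

-9.13


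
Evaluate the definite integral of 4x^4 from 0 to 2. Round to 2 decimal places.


Find the antiderivative of 4x^4:
F(x) = 4/5 * x^5
Apply the Fundamental Theorem of Calculus:
F(2) - F(0)
= 4/5 * 2^5 - 4/5 * 0^5
= 4/5 * (32 - 0)
= 4/5 * 32
= 128/5 = 25.60

25.60


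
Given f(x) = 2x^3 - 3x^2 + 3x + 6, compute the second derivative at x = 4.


First derivative:
f'(x) = 6x^2 - 6x + 3
Second derivative:
f''(x) = 12x - 6
Substitute x = 4:
f''(4) = 12 * 4 - 6
= 48 - 6
= 42

42


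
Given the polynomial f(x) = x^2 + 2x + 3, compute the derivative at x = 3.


Differentiate term by term using power and sum rules:
f(x) = x^2 + 2x + 3
f'(x) = 2x + 2
Substitute x = 3:
f'(3) = 2 * 3 + 2
= 6 + 2
= 8

8


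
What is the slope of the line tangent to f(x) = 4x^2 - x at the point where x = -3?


The slope of the tangent line equals f'(x) at the point.
f(x) = 4x^2 - x
f'(x) = 8x - 1
At x = -3:
f'(-3) = 8 * (-3) - 1
= -24 - 1
= -25

-25


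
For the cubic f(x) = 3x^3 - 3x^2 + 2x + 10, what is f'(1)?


Differentiate f(x) = 3x^3 - 3x^2 + 2x + 10 term by term:
f'(x) = 9x^2 - 6x + 2
Substitute x = 1:
f'(1) = 9 * 1^2 - 6 * 1 + 2
= 9 - 6 + 2
= 5

5


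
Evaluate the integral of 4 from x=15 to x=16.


The integral of a constant k over [a, b] equals k * (b - a).
integral from 15 to 16 of 4 dx
= 4 * (16 - 15)
= 4 * 1
= 4

4


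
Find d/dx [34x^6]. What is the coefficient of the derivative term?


We apply the power rule: d/dx [ax^n] = a*n * x^(n-1)
d/dx [34x^6]
= 34 * 6 * x^(6-1)
= 204x^5
The coefficient is 204

204


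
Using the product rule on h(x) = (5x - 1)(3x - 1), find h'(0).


Let u(x) = 5x - 1 and v(x) = 3x - 1
u'(x) = 5
v'(x) = 3
Product rule: h'(x) = u'(x)*v(x) + u(x)*v'(x)
= 5 * (3x - 1) + (5x - 1) * 3
At x = 0:
u(0) = 5 * 0 - 1 = -1
v(0) = 3 * 0 - 1 = -1
h'(0) = 5 * (-1) + (-1) * 3
= -5 - 3
= -8

-8


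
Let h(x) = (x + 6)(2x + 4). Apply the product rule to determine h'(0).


Let u(x) = x + 6 and v(x) = 2x + 4
u'(x) = 1
v'(x) = 2
Product rule: h'(x) = u'(x)*v(x) + u(x)*v'(x)
= 1 * (2x + 4) + (x + 6) * 2
At x = 0:
u(0) = 1 * 0 + 6 = 6
v(0) = 2 * 0 + 4 = 4
h'(0) = 1 * 4 + 6 * 2
= 4 + 12
= 16

16


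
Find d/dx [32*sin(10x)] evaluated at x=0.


Apply the chain rule to differentiate 32*sin(10x):
d/dx [32*sin(10x)]
= 32 * cos(10x) * d/dx(10x)
= 32 * 10 * cos(10x)
= 320 * cos(10x)
Evaluate at x = 0:
= 320 * cos(0)
= 320 * 1
= 320

320


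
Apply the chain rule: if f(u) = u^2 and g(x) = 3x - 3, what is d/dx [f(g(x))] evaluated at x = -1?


Using the chain rule: (f(g(x)))' = f'(g(x)) * g'(x)
First, find g(-1):
g(-1) = 3 * (-1) - 3 = -6
Next, f'(u) = 2u
And g'(x) = 3
So f'(g(-1)) * g'(-1)
= 2 * (-6) * 3
= -36

-36


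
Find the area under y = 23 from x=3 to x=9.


The area under a constant function y = 23 is a rectangle.
Width = 9 - 3 = 6
Height = 23
Area = width * height
= 6 * 23
= 138

138


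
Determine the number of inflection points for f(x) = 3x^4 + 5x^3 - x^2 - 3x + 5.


Inflection points occur where f''(x) = 0 and concavity changes.
f(x) = 3x^4 + 5x^3 - x^2 - 3x + 5
f'(x) = 12x^3 + 15x^2 - 2x - 3
f''(x) = 36x^2 + 30x - 2
This is a quadratic in x. Use the discriminant to count real roots.
Discriminant = (30)^2 - 4 * 36 * (-2)
= 900 - (-288)
= 1188
Since discriminant > 0, f''(x) = 0 has 2 distinct real solutions.
A quadratic with two distinct real roots changes sign at each root, so concavity changes at both.
Number of inflection points: 2

2


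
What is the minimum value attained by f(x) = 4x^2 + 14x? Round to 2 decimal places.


For a quadratic f(x) = ax^2 + bx + c with a > 0, the minimum is at the vertex.
Vertex x-coordinate: x = -b/(2a)
x = -(14) / (2 * 4)
x = -14/8 = -7/4
Substitute back to find the minimum value:
f(-7/4) = 4 * (-7/4)^2 + 14 * (-7/4) + 0
= 49/4 - 49/2 + 0
= -49/4 = -12.25

-12.25


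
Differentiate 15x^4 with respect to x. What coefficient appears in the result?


We apply the power rule: d/dx [ax^n] = a*n * x^(n-1)
d/dx [15x^4]
= 15 * 4 * x^(4-1)
= 60x^3
The coefficient is 60

60


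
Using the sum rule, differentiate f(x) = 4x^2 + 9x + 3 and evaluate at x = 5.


Differentiate term by term using power and sum rules:
f(x) = 4x^2 + 9x + 3
f'(x) = 8x + 9
Substitute x = 5:
f'(5) = 8 * 5 + 9
= 40 + 9
= 49

49


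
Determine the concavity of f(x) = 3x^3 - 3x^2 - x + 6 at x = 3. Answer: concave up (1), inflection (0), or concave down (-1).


Concavity is determined by the sign of f''(x).
f(x) = 3x^3 - 3x^2 - x + 6
f'(x) = 9x^2 - 6x - 1
f''(x) = 18x - 6
f''(3) = 18 * 3 - 6
= 54 - 6
= 48
Since f''(3) > 0, the function is concave up (1)

1


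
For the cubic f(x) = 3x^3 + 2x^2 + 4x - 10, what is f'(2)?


Differentiate f(x) = 3x^3 + 2x^2 + 4x - 10 term by term:
f'(x) = 9x^2 + 4x + 4
Substitute x = 2:
f'(2) = 9 * 2^2 + 4 * 2 + 4
= 36 + 8 + 4
= 48

48


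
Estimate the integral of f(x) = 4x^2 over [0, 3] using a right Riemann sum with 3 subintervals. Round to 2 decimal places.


Right Riemann sum uses right endpoints of each subinterval.
Interval: [0, 3], n = 3
dx = (3 - 0) / 3 = 1
Right endpoints: [1, 2, 3]
f values: [4, 16, 36]
Sum = dx * (sum of f values)
= 1 * 56
= 56 = 56.00

56.00


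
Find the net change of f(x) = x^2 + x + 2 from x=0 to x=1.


Net change = f(b) - f(a)
f(x) = x^2 + x + 2
Compute f(1):
f(1) = 1 * 1^2 + 1 * 1 + 2
= 1 + 1 + 2
= 4
Compute f(0):
f(0) = 1 * 0^2 + 1 * 0 + 2
= 0 + 0 + 2
= 2
Net change = 4 - 2 = 2

2


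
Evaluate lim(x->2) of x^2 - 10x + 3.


Since polynomials are continuous, we use direct substitution.
lim(x->2) of x^2 - 10x + 3
= 1 * 2^2 - 10 * 2 + 3
= 4 - 20 + 3
= -13

-13


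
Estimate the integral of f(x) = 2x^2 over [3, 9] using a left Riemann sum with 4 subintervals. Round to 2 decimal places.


Left Riemann sum uses left endpoints of each subinterval.
Interval: [3, 9], n = 4
dx = (9 - 3) / 4 = 3/2
Left endpoints: [3, 9/2, 6, 15/2]
f values: [18, 81/2, 72, 225/2]
Sum = dx * (sum of f values)
= 3/2 * 243
= 729/2 = 364.50

364.50


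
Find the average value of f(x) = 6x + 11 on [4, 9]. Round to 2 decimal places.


Average value = 1/(b-a) * integral from a to b of f(x) dx
First compute the integral of 6x + 11:
F(x) = 3x^2 + 11x
F(9) = 3 * 81 + 11 * 9 = 342
F(4) = 3 * 16 + 11 * 4 = 92
Integral = 342 - 92 = 250
Average = 250 / (9 - 4) = 250 / 5
= 50 = 50.00

50.00


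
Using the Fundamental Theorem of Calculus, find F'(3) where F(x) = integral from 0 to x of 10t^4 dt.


By the Fundamental Theorem of Calculus (Part 1):
If F(x) = integral from 0 to x of f(t) dt, then F'(x) = f(x)
Here f(t) = 10t^4
So F'(x) = 10x^4
Evaluate at x = 3:
F'(3) = 10 * 3^4
= 10 * 81
= 810

810


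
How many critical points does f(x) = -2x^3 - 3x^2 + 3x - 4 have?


Find where f'(x) = 0:
f(x) = -2x^3 - 3x^2 + 3x - 4
f'(x) = -6x^2 - 6x + 3
This is a quadratic in x. Use the discriminant to count real roots.
Discriminant = (-6)^2 - 4 * (-6) * 3
= 36 - (-72)
= 108
Since discriminant > 0, f'(x) = 0 has 2 real solutions.
Number of critical points: 2

2


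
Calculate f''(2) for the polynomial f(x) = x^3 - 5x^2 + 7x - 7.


First derivative:
f'(x) = 3x^2 - 10x + 7
Second derivative:
f''(x) = 6x - 10
Substitute x = 2:
f''(2) = 6 * 2 - 10
= 12 - 10
= 2

2


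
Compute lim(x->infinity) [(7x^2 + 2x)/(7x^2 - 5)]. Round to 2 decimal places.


For limits at infinity with equal-degree polynomials,
we compare leading coefficients.
Numerator leading term: 7x^2
Denominator leading term: 7x^2
Divide both by x^2:
lim = (7 + 2/x) / (7 - 5/x^2)
As x -> infinity, the 1/x and 1/x^2 terms vanish:
= 7/7 = 1 = 1.00

1.00


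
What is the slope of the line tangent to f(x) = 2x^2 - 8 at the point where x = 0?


The slope of the tangent line equals f'(x) at the point.
f(x) = 2x^2 - 8
f'(x) = 4x
At x = 0:
f'(0) = 4 * 0 + 0
= 0 + 0
= 0

0


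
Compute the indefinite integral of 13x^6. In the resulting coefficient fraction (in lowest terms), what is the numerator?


Apply the power rule for integration:
integral of ax^n dx = a/(n+1) * x^(n+1) + C
integral of 13x^6 dx
= 13/7 * x^7 + C
The coefficient in lowest terms is 13/7, and its numerator is 13

13


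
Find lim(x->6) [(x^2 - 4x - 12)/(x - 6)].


Direct substitution gives 0/0, so we factor the numerator.
Factor: (x^2 - 4x - 12) = (x - 6)(x + 2)
Cancel the common factor (x - 6):
(x^2 - 4x - 12)/(x - 6) = (x + 2)
Now substitute x = 6:
= (6) - (-2) = 8

8


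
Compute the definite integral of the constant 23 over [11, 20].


The integral of a constant k over [a, b] equals k * (b - a).
integral from 11 to 20 of 23 dx
= 23 * (20 - 11)
= 23 * 9
= 207

207


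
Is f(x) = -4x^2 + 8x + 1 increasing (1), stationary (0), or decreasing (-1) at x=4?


Compute f'(x) to determine behavior:
f'(x) = -8x + 8
f'(4) = -8 * 4 + 8
= -32 + 8
= -24
Since f'(4) < 0, the function is decreasing (-1)

-1


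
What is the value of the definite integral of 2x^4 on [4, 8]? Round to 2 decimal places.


Find the antiderivative of 2x^4:
F(x) = 2/5 * x^5
Apply the Fundamental Theorem of Calculus:
F(8) - F(4)
= 2/5 * 8^5 - 2/5 * 4^5
= 2/5 * (32768 - 1024)
= 2/5 * 31744
= 63488/5 = 12697.60

12697.60


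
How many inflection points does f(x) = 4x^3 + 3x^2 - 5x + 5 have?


Inflection points occur where f''(x) = 0 and concavity changes.
f(x) = 4x^3 + 3x^2 - 5x + 5
f'(x) = 12x^2 + 6x - 5
f''(x) = 24x + 6
Set f''(x) = 0:
24x + 6 = 0
x = -6 / 24 = -1/4
Since f''(x) is linear (degree 1), it changes sign at this point.
Therefore there is exactly 1 inflection point.

1


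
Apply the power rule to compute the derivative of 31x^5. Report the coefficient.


We apply the power rule: d/dx [ax^n] = a*n * x^(n-1)
d/dx [31x^5]
= 31 * 5 * x^(5-1)
= 155x^4
The coefficient is 155

155


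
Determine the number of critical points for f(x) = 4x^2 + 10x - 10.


Find where f'(x) = 0:
f'(x) = 8x + 10
Set f'(x) = 0:
8x + 10 = 0
x = -10 / 8 = -5/4
This is a linear equation in x, so there is exactly one solution.
Number of critical points: 1

1


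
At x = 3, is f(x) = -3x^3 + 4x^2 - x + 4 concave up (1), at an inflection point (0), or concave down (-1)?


Concavity is determined by the sign of f''(x).
f(x) = -3x^3 + 4x^2 - x + 4
f'(x) = -9x^2 + 8x - 1
f''(x) = -18x + 8
f''(3) = -18 * 3 + 8
= -54 + 8
= -46
Since f''(3) < 0, the function is concave down (-1)

-1


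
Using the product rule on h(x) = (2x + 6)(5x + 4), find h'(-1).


Let u(x) = 2x + 6 and v(x) = 5x + 4
u'(x) = 2
v'(x) = 5
Product rule: h'(x) = u'(x)*v(x) + u(x)*v'(x)
= 2 * (5x + 4) + (2x + 6) * 5
At x = -1:
u(-1) = 2 * (-1) + 6 = 4
v(-1) = 5 * (-1) + 4 = -1
h'(-1) = 2 * (-1) + 4 * 5
= -2 + 20
= 18

18


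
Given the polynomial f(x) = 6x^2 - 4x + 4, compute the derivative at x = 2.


Differentiate term by term using power and sum rules:
f(x) = 6x^2 - 4x + 4
f'(x) = 12x - 4
Substitute x = 2:
f'(2) = 12 * 2 - 4
= 24 - 4
= 20

20


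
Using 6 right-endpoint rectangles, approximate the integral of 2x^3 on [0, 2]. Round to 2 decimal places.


Right Riemann sum uses right endpoints of each subinterval.
Interval: [0, 2], n = 6
dx = (2 - 0) / 6 = 1/3
Right endpoints: [1/3, 2/3, 1, 4/3, 5/3, 2]
f values: [2/27, 16/27, 2, 128/27, 250/27, 16]
Sum = dx * (sum of f values)
= 1/3 * 98/3
= 98/9 ≈ 10.89

10.89


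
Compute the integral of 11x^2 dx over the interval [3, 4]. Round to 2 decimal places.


Find the antiderivative of 11x^2:
F(x) = 11/3 * x^3
Apply the Fundamental Theorem of Calculus:
F(4) - F(3)
= 11/3 * 4^3 - 11/3 * 3^3
= 11/3 * (64 - 27)
= 11/3 * 37
= 407/3 ≈ 135.67

135.67


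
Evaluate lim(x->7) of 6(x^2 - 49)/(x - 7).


Direct substitution gives 0/0, so we factor the numerator.
Factor: 6(x^2 - 49) = 6 * (x - 7)(x + 7)
Cancel the common factor (x - 7):
6(x^2 - 49)/(x - 7) = 6 * (x + 7)
Now substitute x = 7:
= 6 * (7 + 7) = 84

84


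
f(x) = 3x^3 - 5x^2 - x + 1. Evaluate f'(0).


Differentiate f(x) = 3x^3 - 5x^2 - x + 1 term by term:
f'(x) = 9x^2 - 10x - 1
Substitute x = 0:
f'(0) = 9 * 0^2 - 10 * 0 - 1
= 0 + 0 - 1
= -1

-1


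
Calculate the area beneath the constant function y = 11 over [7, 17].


The area under a constant function y = 11 is a rectangle.
Width = 17 - 7 = 10
Height = 11
Area = width * height
= 10 * 11
= 110

110


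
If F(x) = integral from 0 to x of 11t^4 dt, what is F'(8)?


By the Fundamental Theorem of Calculus (Part 1):
If F(x) = integral from 0 to x of f(t) dt, then F'(x) = f(x)
Here f(t) = 11t^4
So F'(x) = 11x^4
Evaluate at x = 8:
F'(8) = 11 * 8^4
= 11 * 4096
= 45056

45056


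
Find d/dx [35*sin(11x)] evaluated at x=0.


Apply the chain rule to differentiate 35*sin(11x):
d/dx [35*sin(11x)]
= 35 * cos(11x) * d/dx(11x)
= 35 * 11 * cos(11x)
= 385 * cos(11x)
Evaluate at x = 0:
= 385 * cos(0)
= 385 * 1
= 385

385


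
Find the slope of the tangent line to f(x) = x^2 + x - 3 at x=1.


The slope of the tangent line equals f'(x) at the point.
f(x) = x^2 + x - 3
f'(x) = 2x + 1
At x = 1:
f'(1) = 2 * 1 + 1
= 2 + 1
= 3

3


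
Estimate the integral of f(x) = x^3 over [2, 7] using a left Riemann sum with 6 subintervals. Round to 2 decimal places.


Left Riemann sum uses left endpoints of each subinterval.
Interval: [2, 7], n = 6
dx = (7 - 2) / 6 = 5/6
Left endpoints: [2, 17/6, 11/3, 9/2, 16/3, 37/6]
f values: [8, 4913/216, 1331/27, 729/8, 4096/27, 50653/216]
Sum = dx * (sum of f values)
= 5/6 * 4459/8
= 22295/48 ≈ 464.48

464.48


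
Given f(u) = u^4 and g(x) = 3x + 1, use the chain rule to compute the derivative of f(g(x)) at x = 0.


Using the chain rule: (f(g(x)))' = f'(g(x)) * g'(x)
First, find g(0):
g(0) = 3 * 0 + 1 = 1
Next, f'(u) = 4u^3
And g'(x) = 3
So f'(g(0)) * g'(0)
= 4 * 1^3 * 3
= 4 * 1 * 3
= 12

12


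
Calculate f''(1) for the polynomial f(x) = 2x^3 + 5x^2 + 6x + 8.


First derivative:
f'(x) = 6x^2 + 10x + 6
Second derivative:
f''(x) = 12x + 10
Substitute x = 1:
f''(1) = 12 * 1 + 10
= 12 + 10
= 22

22


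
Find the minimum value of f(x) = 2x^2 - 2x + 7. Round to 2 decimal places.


For a quadratic f(x) = ax^2 + bx + c with a > 0, the minimum is at the vertex.
Vertex x-coordinate: x = -b/(2a)
x = -(-2) / (2 * 2)
x = 2/4 = 1/2
Substitute back to find the minimum value:
f(1/2) = 2 * (1/2)^2 - 2 * (1/2) + 7
= 1/2 - 1 + 7
= 13/2 = 6.50

6.50


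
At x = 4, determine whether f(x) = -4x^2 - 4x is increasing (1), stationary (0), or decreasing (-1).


Compute f'(x) to determine behavior:
f'(x) = -8x - 4
f'(4) = -8 * 4 - 4
= -32 - 4
= -36
Since f'(4) < 0, the function is decreasing (-1)

-1


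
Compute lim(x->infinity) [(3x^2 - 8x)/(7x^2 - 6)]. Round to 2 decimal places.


For limits at infinity with equal-degree polynomials,
we compare leading coefficients.
Numerator leading term: 3x^2
Denominator leading term: 7x^2
Divide both by x^2:
lim = (3 - 8/x) / (7 - 6/x^2)
As x -> infinity, the 1/x and 1/x^2 terms vanish:
= 3/7 ≈ 0.43

0.43


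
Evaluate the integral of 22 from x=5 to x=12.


The integral of a constant k over [a, b] equals k * (b - a).
integral from 5 to 12 of 22 dx
= 22 * (12 - 5)
= 22 * 7
= 154

154


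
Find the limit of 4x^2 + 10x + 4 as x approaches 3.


Since polynomials are continuous, we use direct substitution.
lim(x->3) of 4x^2 + 10x + 4
= 4 * 3^2 + 10 * 3 + 4
= 36 + 30 + 4
= 70

70


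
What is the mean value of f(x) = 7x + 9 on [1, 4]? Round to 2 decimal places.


Average value = 1/(b-a) * integral from a to b of f(x) dx
First compute the integral of 7x + 9:
F(x) = (7/2)x^2 + 9x
F(4) = 7/2 * 16 + 9 * 4 = 92
F(1) = 7/2 * 1 + 9 * 1 = 25/2
Integral = 92 - 25/2 = 159/2
Average = (159/2) / (4 - 1) = (159/2) / 3
= 53/2 = 26.50

26.50


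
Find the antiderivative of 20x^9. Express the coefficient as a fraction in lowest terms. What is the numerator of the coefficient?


Apply the power rule for integration:
integral of ax^n dx = a/(n+1) * x^(n+1) + C
integral of 20x^9 dx
= 20/10 * x^10 + C
= 2 * x^10 + C
The coefficient in lowest terms is 2 = 2/1, so its numerator is 2

2


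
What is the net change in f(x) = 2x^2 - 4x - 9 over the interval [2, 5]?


Net change = f(b) - f(a)
f(x) = 2x^2 - 4x - 9
Compute f(5):
f(5) = 2 * 5^2 - 4 * 5 - 9
= 50 - 20 - 9
= 21
Compute f(2):
f(2) = 2 * 2^2 - 4 * 2 - 9
= 8 - 8 - 9
= -9
Net change = 21 - (-9) = 30

30


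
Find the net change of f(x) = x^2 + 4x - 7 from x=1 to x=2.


Net change = f(b) - f(a)
f(x) = x^2 + 4x - 7
Compute f(2):
f(2) = 1 * 2^2 + 4 * 2 - 7
= 4 + 8 - 7
= 5
Compute f(1):
f(1) = 1 * 1^2 + 4 * 1 - 7
= 1 + 4 - 7
= -2
Net change = 5 - (-2) = 7

7


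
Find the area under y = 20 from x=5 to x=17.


The area under a constant function y = 20 is a rectangle.
Width = 17 - 5 = 12
Height = 20
Area = width * height
= 12 * 20
= 240

240


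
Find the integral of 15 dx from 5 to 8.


The integral of a constant k over [a, b] equals k * (b - a).
integral from 5 to 8 of 15 dx
= 15 * (8 - 5)
= 15 * 3
= 45

45


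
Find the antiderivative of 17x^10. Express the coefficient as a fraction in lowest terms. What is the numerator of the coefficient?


Apply the power rule for integration:
integral of ax^n dx = a/(n+1) * x^(n+1) + C
integral of 17x^10 dx
= 17/11 * x^11 + C
The coefficient in lowest terms is 17/11, and its numerator is 17

17


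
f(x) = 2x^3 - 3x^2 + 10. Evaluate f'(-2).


Differentiate f(x) = 2x^3 - 3x^2 + 10 term by term:
f'(x) = 6x^2 - 6x
Substitute x = -2:
f'(-2) = 6 * (-2)^2 - 6 * (-2) + 0
= 24 + 12 + 0
= 36

36


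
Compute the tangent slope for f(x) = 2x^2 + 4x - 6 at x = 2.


The slope of the tangent line equals f'(x) at the point.
f(x) = 2x^2 + 4x - 6
f'(x) = 4x + 4
At x = 2:
f'(2) = 4 * 2 + 4
= 8 + 4
= 12

12


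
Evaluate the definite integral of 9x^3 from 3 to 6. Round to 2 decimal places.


Find the antiderivative of 9x^3:
F(x) = 9/4 * x^4
Apply the Fundamental Theorem of Calculus:
F(6) - F(3)
= 9/4 * 6^4 - 9/4 * 3^4
= 9/4 * (1296 - 81)
= 9/4 * 1215
= 10935/4 = 2733.75

2733.75


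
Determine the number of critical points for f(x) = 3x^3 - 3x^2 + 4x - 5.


Find where f'(x) = 0:
f(x) = 3x^3 - 3x^2 + 4x - 5
f'(x) = 9x^2 - 6x + 4
This is a quadratic in x. Use the discriminant to count real roots.
Discriminant = (-6)^2 - 4 * 9 * 4
= 36 - 144
= -108
Since discriminant < 0, f'(x) = 0 has no real solutions.
Number of critical points: 0

0


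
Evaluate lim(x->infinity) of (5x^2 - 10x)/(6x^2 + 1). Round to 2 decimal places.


For limits at infinity with equal-degree polynomials,
we compare leading coefficients.
Numerator leading term: 5x^2
Denominator leading term: 6x^2
Divide both by x^2:
lim = (5 - 10/x) / (6 + 1/x^2)
As x -> infinity, the 1/x and 1/x^2 terms vanish:
= 5/6 ≈ 0.83

0.83


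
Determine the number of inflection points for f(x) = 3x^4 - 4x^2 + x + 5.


Inflection points occur where f''(x) = 0 and concavity changes.
f(x) = 3x^4 - 4x^2 + x + 5
f'(x) = 12x^3 - 8x + 1
f''(x) = 36x^2 - 8
This is a quadratic in x. Use the discriminant to count real roots.
Discriminant = (0)^2 - 4 * 36 * (-8)
= 0 - (-1152)
= 1152
Since discriminant > 0, f''(x) = 0 has 2 distinct real solutions.
A quadratic with two distinct real roots changes sign at each root, so concavity changes at both.
Number of inflection points: 2

2


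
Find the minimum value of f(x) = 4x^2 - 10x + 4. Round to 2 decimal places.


For a quadratic f(x) = ax^2 + bx + c with a > 0, the minimum is at the vertex.
Vertex x-coordinate: x = -b/(2a)
x = -(-10) / (2 * 4)
x = 10/8 = 5/4
Substitute back to find the minimum value:
f(5/4) = 4 * (5/4)^2 - 10 * (5/4) + 4
= 25/4 - 25/2 + 4
= -9/4 = -2.25

-2.25


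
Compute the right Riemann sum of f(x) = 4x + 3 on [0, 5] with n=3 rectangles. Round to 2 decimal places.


Right Riemann sum uses right endpoints of each subinterval.
Interval: [0, 5], n = 3
dx = (5 - 0) / 3 = 5/3
Right endpoints: [5/3, 10/3, 5]
f values: [29/3, 49/3, 23]
Sum = dx * (sum of f values)
= 5/3 * 49
= 245/3 ≈ 81.67

81.67


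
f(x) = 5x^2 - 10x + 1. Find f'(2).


Differentiate term by term using power and sum rules:
f(x) = 5x^2 - 10x + 1
f'(x) = 10x - 10
Substitute x = 2:
f'(2) = 10 * 2 - 10
= 20 - 10
= 10

10


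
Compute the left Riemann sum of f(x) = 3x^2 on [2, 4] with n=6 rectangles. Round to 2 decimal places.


Left Riemann sum uses left endpoints of each subinterval.
Interval: [2, 4], n = 6
dx = (4 - 2) / 6 = 1/3
Left endpoints: [2, 7/3, 8/3, 3, 10/3, 11/3]
f values: [12, 49/3, 64/3, 27, 100/3, 121/3]
Sum = dx * (sum of f values)
= 1/3 * 451/3
= 451/9 ≈ 50.11

50.11
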